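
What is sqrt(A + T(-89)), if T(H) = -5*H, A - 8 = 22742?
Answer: sqrt(23195) ≈ 152.30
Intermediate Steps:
A = 22750 (A = 8 + 22742 = 22750)
sqrt(A + T(-89)) = sqrt(22750 - 5*(-89)) = sqrt(22750 + 445) = sqrt(23195)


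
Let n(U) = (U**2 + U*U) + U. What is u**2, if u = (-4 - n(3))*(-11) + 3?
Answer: 77284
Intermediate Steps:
n(U) = U + 2*U**2 (n(U) = (U**2 + U**2) + U = 2*U**2 + U = U + 2*U**2)
u = 278 (u = (-4 - 3*(1 + 2*3))*(-11) + 3 = (-4 - 3*(1 + 6))*(-11) + 3 = (-4 - 3*7)*(-11) + 3 = (-4 - 1*21)*(-11) + 3 = (-4 - 21)*(-11) + 3 = -25*(-11) + 3 = 275 + 3 = 278)
u**2 = 278**2 = 77284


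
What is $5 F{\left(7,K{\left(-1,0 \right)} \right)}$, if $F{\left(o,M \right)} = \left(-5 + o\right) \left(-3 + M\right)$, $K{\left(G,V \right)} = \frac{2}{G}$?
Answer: $-50$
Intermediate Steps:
$5 F{\left(7,K{\left(-1,0 \right)} \right)} = 5 \left(15 - 5 \frac{2}{-1} - 21 + \frac{2}{-1} \cdot 7\right) = 5 \left(15 - 5 \cdot 2 \left(-1\right) - 21 + 2 \left(-1\right) 7\right) = 5 \left(15 - -10 - 21 - 14\right) = 5 \left(15 + 10 - 21 - 14\right) = 5 \left(-10\right) = -50$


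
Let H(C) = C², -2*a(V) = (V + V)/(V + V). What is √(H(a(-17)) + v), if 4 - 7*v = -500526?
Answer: √14014889/14 ≈ 267.40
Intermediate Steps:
v = 500530/7 (v = 4/7 - ⅐*(-500526) = 4/7 + 500526/7 = 500530/7 ≈ 71504.)
a(V) = -½ (a(V) = -(V + V)/(2*(V + V)) = -2*V/(2*(2*V)) = -2*V*1/(2*V)/2 = -½*1 = -½)
√(H(a(-17)) + v) = √((-½)² + 500530/7) = √(¼ + 500530/7) = √(2002127/28) = √14014889/14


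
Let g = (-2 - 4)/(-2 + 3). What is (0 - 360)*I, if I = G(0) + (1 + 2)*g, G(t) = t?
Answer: 6480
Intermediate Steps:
g = -6 (g = -6/1 = -6*1 = -6)
I = -18 (I = 0 + (1 + 2)*(-6) = 0 + 3*(-6) = 0 - 18 = -18)
(0 - 360)*I = (0 - 360)*(-18) = -360*(-18) = 6480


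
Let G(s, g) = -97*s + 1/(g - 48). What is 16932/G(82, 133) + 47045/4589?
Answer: 8400675475/1034190807 ≈ 8.1229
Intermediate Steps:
G(s, g) = 1/(-48 + g) - 97*s (G(s, g) = -97*s + 1/(-48 + g) = 1/(-48 + g) - 97*s)
16932/G(82, 133) + 47045/4589 = 16932/(((1 + 4656*82 - 97*133*82)/(-48 + 133))) + 47045/4589 = 16932/(((1 + 381792 - 1057882)/85)) + 47045*(1/4589) = 16932/(((1/85)*(-676089))) + 47045/4589 = 16932/(-676089/85) + 47045/4589 = 16932*(-85/676089) + 47045/4589 = -479740/225363 + 47045/4589 = 8400675475/1034190807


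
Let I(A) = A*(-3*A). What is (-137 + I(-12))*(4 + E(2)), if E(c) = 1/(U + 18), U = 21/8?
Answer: -380092/165 ≈ -2303.6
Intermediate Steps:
U = 21/8 (U = 21*(1/8) = 21/8 ≈ 2.6250)
I(A) = -3*A**2
E(c) = 8/165 (E(c) = 1/(21/8 + 18) = 1/(165/8) = 8/165)
(-137 + I(-12))*(4 + E(2)) = (-137 - 3*(-12)**2)*(4 + 8/165) = (-137 - 3*144)*(668/165) = (-137 - 432)*(668/165) = -569*668/165 = -380092/165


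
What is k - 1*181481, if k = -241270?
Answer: -422751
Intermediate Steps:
k - 1*181481 = -241270 - 1*181481 = -241270 - 181481 = -422751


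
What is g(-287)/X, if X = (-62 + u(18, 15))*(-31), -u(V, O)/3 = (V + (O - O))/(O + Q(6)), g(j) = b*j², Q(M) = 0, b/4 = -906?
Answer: -4550385/31 ≈ -1.4679e+5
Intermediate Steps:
b = -3624 (b = 4*(-906) = -3624)
g(j) = -3624*j²
u(V, O) = -3*V/O (u(V, O) = -3*(V + (O - O))/(O + 0) = -3*(V + 0)/O = -3*V/O)
X = 10168/5 (X = (-62 - 3*18/15)*(-31) = (-62 - 3*18*1/15)*(-31) = (-62 - 18/5)*(-31) = -328/5*(-31) = 10168/5 ≈ 2033.6)
g(-287)/X = (-3624*(-287)²)/(10168/5) = -3624*82369*(5/10168) = -298505256*5/10168 = -4550385/31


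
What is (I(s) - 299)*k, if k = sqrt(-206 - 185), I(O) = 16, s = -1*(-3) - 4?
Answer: -283*I*sqrt(391) ≈ -5596.0*I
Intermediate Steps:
s = -1 (s = 3 - 4 = -1)
k = I*sqrt(391) (k = sqrt(-391) = I*sqrt(391) ≈ 19.774*I)
(I(s) - 299)*k = (16 - 299)*(I*sqrt(391)) = -283*I*sqrt(391)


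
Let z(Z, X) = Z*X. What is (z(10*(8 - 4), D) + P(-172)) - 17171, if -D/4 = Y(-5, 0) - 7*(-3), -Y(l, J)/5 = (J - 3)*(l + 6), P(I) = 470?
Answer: -22461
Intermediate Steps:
Y(l, J) = -5*(-3 + J)*(6 + l) (Y(l, J) = -5*(J - 3)*(l + 6) = -5*(-3 + J)*(6 + l))
D = -144 (D = -4*((90 - 30*0 + 15*(-5) - 5*0*(-5)) - 7*(-3)) = -4*((90 + 0 - 75 + 0) + 21) = -4*(15 + 21) = -4*36 = -144)
z(Z, X) = X*Z
(z(10*(8 - 4), D) + P(-172)) - 17171 = (-1440*(8 - 4) + 470) - 17171 = (-1440*4 + 470) - 17171 = (-144*40 + 470) - 17171 = (-5760 + 470) - 17171 = -5290 - 17171 = -22461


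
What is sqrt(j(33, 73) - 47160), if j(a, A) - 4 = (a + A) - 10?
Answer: 2*I*sqrt(11765) ≈ 216.93*I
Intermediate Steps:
j(a, A) = -6 + A + a (j(a, A) = 4 + ((a + A) - 10) = 4 + ((A + a) - 10) = 4 + (-10 + A + a) = -6 + A + a)
sqrt(j(33, 73) - 47160) = sqrt((-6 + 73 + 33) - 47160) = sqrt(100 - 47160) = sqrt(-47060) = 2*I*sqrt(11765)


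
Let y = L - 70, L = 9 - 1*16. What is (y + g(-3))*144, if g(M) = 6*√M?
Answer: -11088 + 864*I*√3 ≈ -11088.0 + 1496.5*I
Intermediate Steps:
L = -7 (L = 9 - 16 = -7)
y = -77 (y = -7 - 70 = -77)
(y + g(-3))*144 = (-77 + 6*√(-3))*144 = (-77 + 6*(I*√3))*144 = (-77 + 6*I*√3)*144 = -11088 + 864*I*√3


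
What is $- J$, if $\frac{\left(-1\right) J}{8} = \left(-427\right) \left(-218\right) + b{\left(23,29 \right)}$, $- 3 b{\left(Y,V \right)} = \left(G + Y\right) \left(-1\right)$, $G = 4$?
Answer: $744760$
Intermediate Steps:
$b{\left(Y,V \right)} = \frac{4}{3} + \frac{Y}{3}$ ($b{\left(Y,V \right)} = - \frac{\left(4 + Y\right) \left(-1\right)}{3} = - \frac{-4 - Y}{3} = \frac{4}{3} + \frac{Y}{3}$)
$J = -744760$ ($J = - 8 \left(\left(-427\right) \left(-218\right) + \left(\frac{4}{3} + \frac{1}{3} \cdot 23\right)\right) = - 8 \left(93086 + \left(\frac{4}{3} + \frac{23}{3}\right)\right) = - 8 \left(93086 + 9\right) = \left(-8\right) 93095 = -744760$)
$- J = \left(-1\right) \left(-744760\right) = 744760$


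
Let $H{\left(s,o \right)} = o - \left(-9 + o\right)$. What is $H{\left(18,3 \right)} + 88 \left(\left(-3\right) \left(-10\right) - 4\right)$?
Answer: $2297$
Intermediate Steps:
$H{\left(s,o \right)} = 9$
$H{\left(18,3 \right)} + 88 \left(\left(-3\right) \left(-10\right) - 4\right) = 9 + 88 \left(\left(-3\right) \left(-10\right) - 4\right) = 9 + 88 \left(30 - 4\right) = 9 + 88 \cdot 26 = 9 + 2288 = 2297$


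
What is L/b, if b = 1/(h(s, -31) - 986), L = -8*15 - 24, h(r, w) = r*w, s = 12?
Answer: 195552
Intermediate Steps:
L = -144 (L = -120 - 24 = -144)
b = -1/1358 (b = 1/(12*(-31) - 986) = 1/(-372 - 986) = 1/(-1358) = -1/1358 ≈ -0.00073638)
L/b = -144/(-1/1358) = -144*(-1358) = 195552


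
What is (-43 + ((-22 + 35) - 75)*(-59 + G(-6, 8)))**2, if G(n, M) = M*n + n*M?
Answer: 91527489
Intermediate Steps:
G(n, M) = 2*M*n (G(n, M) = M*n + M*n = 2*M*n)
(-43 + ((-22 + 35) - 75)*(-59 + G(-6, 8)))**2 = (-43 + ((-22 + 35) - 75)*(-59 + 2*8*(-6)))**2 = (-43 + (13 - 75)*(-59 - 96))**2 = (-43 - 62*(-155))**2 = (-43 + 9610)**2 = 9567**2 = 91527489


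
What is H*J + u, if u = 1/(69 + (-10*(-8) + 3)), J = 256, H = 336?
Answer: 13074433/152 ≈ 86016.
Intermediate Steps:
u = 1/152 (u = 1/(69 + (80 + 3)) = 1/(69 + 83) = 1/152 ≈ 0.0065789)
H*J + u = 336*256 + 1/152 = 86016 + 1/152 = 13074433/152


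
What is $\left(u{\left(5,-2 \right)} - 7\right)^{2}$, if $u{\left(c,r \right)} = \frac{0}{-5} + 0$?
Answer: $49$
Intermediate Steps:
$u{\left(c,r \right)} = 0$ ($u{\left(c,r \right)} = 0 \left(- \frac{1}{5}\right) + 0 = 0 + 0 = 0$)
$\left(u{\left(5,-2 \right)} - 7\right)^{2} = \left(0 - 7\right)^{2} = \left(-7\right)^{2} = 49$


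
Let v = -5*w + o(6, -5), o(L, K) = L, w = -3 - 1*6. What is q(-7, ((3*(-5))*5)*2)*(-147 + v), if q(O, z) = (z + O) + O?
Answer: 15744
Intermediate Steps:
w = -9 (w = -3 - 6 = -9)
v = 51 (v = -5*(-9) + 6 = 45 + 6 = 51)
q(O, z) = z + 2*O (q(O, z) = (O + z) + O = z + 2*O)
q(-7, ((3*(-5))*5)*2)*(-147 + v) = (((3*(-5))*5)*2 + 2*(-7))*(-147 + 51) = (-15*5*2 - 14)*(-96) = (-75*2 - 14)*(-96) = (-150 - 14)*(-96) = -164*(-96) = 15744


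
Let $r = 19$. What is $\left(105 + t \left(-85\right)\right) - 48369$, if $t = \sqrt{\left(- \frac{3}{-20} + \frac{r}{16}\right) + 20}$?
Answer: $-48264 - \frac{17 \sqrt{8535}}{4} \approx -48657.0$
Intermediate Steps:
$t = \frac{\sqrt{8535}}{20}$ ($t = \sqrt{\left(- \frac{3}{-20} + \frac{19}{16}\right) + 20} = \sqrt{\left(\left(-3\right) \left(- \frac{1}{20}\right) + 19 \cdot \frac{1}{16}\right) + 20} = \sqrt{\left(\frac{3}{20} + \frac{19}{16}\right) + 20} = \sqrt{\frac{107}{80} + 20} = \sqrt{\frac{1707}{80}} = \frac{\sqrt{8535}}{20} \approx 4.6193$)
$\left(105 + t \left(-85\right)\right) - 48369 = \left(105 + \frac{\sqrt{8535}}{20} \left(-85\right)\right) - 48369 = \left(105 - \frac{17 \sqrt{8535}}{4}\right) - 48369 = -48264 - \frac{17 \sqrt{8535}}{4}$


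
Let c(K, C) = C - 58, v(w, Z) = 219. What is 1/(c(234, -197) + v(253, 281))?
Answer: -1/36 ≈ -0.027778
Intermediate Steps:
c(K, C) = -58 + C
1/(c(234, -197) + v(253, 281)) = 1/((-58 - 197) + 219) = 1/(-255 + 219) = 1/(-36) = -1/36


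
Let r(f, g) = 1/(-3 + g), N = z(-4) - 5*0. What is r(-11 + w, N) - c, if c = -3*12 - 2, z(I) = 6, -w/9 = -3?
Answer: 115/3 ≈ 38.333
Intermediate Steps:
w = 27 (w = -9*(-3) = 27)
N = 6 (N = 6 - 5*0 = 6 + 0 = 6)
c = -38 (c = -36 - 2 = -38)
r(-11 + w, N) - c = 1/(-3 + 6) - 1*(-38) = 1/3 + 38 = 115/3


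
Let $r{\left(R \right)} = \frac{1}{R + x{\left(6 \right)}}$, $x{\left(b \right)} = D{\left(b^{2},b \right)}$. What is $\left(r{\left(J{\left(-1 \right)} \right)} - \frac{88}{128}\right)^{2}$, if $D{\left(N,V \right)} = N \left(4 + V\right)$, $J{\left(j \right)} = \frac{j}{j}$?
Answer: $\frac{15642025}{33362176} \approx 0.46885$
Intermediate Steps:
$J{\left(j \right)} = 1$
$x{\left(b \right)} = b^{2} \left(4 + b\right)$
$r{\left(R \right)} = \frac{1}{360 + R}$ ($r{\left(R \right)} = \frac{1}{R + 6^{2} \left(4 + 6\right)} = \frac{1}{R + 36 \cdot 10} = \frac{1}{R + 360} = \frac{1}{360 + R}$)
$\left(r{\left(J{\left(-1 \right)} \right)} - \frac{88}{128}\right)^{2} = \left(\frac{1}{360 + 1} - \frac{88}{128}\right)^{2} = \left(\frac{1}{361} - \frac{11}{16}\right)^{2} = \left(- \frac{3955}{5776}\right)^{2} = \frac{15642025}{33362176}$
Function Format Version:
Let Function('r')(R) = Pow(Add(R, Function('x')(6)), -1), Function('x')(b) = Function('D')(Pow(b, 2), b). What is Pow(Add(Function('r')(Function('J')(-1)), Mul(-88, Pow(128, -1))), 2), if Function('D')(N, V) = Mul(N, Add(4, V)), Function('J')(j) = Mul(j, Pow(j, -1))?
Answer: Rational(15642025, 33362176) ≈ 0.46885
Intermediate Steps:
Function('J')(j) = 1
Function('x')(b) = Mul(Pow(b, 2), Add(4, b))
Function('r')(R) = Pow(Add(360, R), -1) (Function('r')(R) = Pow(Add(R, Mul(Pow(6, 2), Add(4, 6))), -1) = Pow(Add(R, Mul(36, 10)), -1) = Pow(Add(R, 360), -1) = Pow(Add(360, R), -1))
Pow(Add(Function('r')(Function('J')(-1)), Mul(-88, Pow(128, -1))), 2) = Pow(Add(Pow(Add(360, 1), -1), Mul(-88, Pow(128, -1))), 2) = Pow(Add(Pow(361, -1), Mul(-88, Rational(1, 128))), 2) = Pow(Add(Rational(1, 361), Rational(-11, 16)), 2) = Pow(Rational(-3955, 5776), 2) = Rational(15642025, 33362176)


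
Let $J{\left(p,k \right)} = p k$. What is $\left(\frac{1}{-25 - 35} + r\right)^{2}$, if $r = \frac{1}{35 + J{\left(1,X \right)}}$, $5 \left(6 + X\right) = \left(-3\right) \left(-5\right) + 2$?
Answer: $\frac{529}{2624400} \approx 0.00020157$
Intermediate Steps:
$X = - \frac{13}{5}$ ($X = -6 + \frac{\left(-3\right) \left(-5\right) + 2}{5} = -6 + \frac{15 + 2}{5} = -6 + \frac{1}{5} \cdot 17 = -6 + \frac{17}{5} = - \frac{13}{5} \approx -2.6$)
$J{\left(p,k \right)} = k p$
$r = \frac{5}{162}$ ($r = \frac{1}{35 - \frac{13}{5}} = \frac{1}{\frac{162}{5}} = \frac{5}{162} \approx 0.030864$)
$\left(\frac{1}{-25 - 35} + r\right)^{2} = \left(\frac{1}{-25 - 35} + \frac{5}{162}\right)^{2} = \left(\frac{1}{-60} + \frac{5}{162}\right)^{2} = \left(- \frac{1}{60} + \frac{5}{162}\right)^{2} = \left(\frac{23}{1620}\right)^{2} = \frac{529}{2624400}$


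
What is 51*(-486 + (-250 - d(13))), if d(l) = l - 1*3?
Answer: -38046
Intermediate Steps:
d(l) = -3 + l (d(l) = l - 3 = -3 + l)
51*(-486 + (-250 - d(13))) = 51*(-486 + (-250 - (-3 + 13))) = 51*(-486 + (-250 - 1*10)) = 51*(-486 + (-250 - 10)) = 51*(-486 - 260) = 51*(-746) = -38046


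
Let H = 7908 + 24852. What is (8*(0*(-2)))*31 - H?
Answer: -32760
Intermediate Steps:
H = 32760
(8*(0*(-2)))*31 - H = (8*(0*(-2)))*31 - 1*32760 = (8*0)*31 - 32760 = 0*31 - 32760 = 0 - 32760 = -32760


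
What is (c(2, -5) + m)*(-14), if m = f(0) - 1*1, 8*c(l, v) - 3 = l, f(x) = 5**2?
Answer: -1379/4 ≈ -344.75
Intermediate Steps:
f(x) = 25
c(l, v) = 3/8 + l/8
m = 24 (m = 25 - 1*1 = 25 - 1 = 24)
(c(2, -5) + m)*(-14) = ((3/8 + (1/8)*2) + 24)*(-14) = ((3/8 + 1/4) + 24)*(-14) = (5/8 + 24)*(-14) = (197/8)*(-14) = -1379/4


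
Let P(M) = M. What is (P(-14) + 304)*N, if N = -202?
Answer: -58580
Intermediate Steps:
(P(-14) + 304)*N = (-14 + 304)*(-202) = 290*(-202) = -58580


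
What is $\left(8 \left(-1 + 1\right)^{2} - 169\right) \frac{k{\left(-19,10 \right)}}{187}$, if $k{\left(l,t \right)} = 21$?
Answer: $- \frac{3549}{187} \approx -18.979$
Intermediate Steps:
$\left(8 \left(-1 + 1\right)^{2} - 169\right) \frac{k{\left(-19,10 \right)}}{187} = \left(8 \left(-1 + 1\right)^{2} - 169\right) \frac{21}{187} = \left(8 \cdot 0^{2} - 169\right) 21 \cdot \frac{1}{187} = \left(8 \cdot 0 - 169\right) \frac{21}{187} = \left(0 - 169\right) \frac{21}{187} = \left(-169\right) \frac{21}{187} = - \frac{3549}{187}$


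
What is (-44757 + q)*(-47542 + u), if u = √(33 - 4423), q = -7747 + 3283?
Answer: 2340064782 - 49221*I*√4390 ≈ 2.3401e+9 - 3.2612e+6*I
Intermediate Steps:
q = -4464
u = I*√4390 (u = √(-4390) = I*√4390 ≈ 66.257*I)
(-44757 + q)*(-47542 + u) = (-44757 - 4464)*(-47542 + I*√4390) = -49221*(-47542 + I*√4390) = 2340064782 - 49221*I*√4390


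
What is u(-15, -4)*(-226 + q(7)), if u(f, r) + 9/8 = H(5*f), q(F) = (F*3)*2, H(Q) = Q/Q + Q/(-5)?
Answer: -2737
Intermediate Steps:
H(Q) = 1 - Q/5 (H(Q) = 1 + Q*(-⅕) = 1 - Q/5)
q(F) = 6*F (q(F) = (3*F)*2 = 6*F)
u(f, r) = -⅛ - f (u(f, r) = -9/8 + (1 - f) = -⅛ - f)
u(-15, -4)*(-226 + q(7)) = (-⅛ - 1*(-15))*(-226 + 6*7) = (-⅛ + 15)*(-226 + 42) = (119/8)*(-184) = -2737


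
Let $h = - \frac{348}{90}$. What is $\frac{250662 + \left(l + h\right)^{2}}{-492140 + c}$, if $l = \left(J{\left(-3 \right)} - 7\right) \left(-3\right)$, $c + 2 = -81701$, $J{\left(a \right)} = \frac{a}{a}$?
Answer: $- \frac{56443894}{129114675} \approx -0.43716$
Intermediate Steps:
$J{\left(a \right)} = 1$
$c = -81703$ ($c = -2 - 81701 = -81703$)
$h = - \frac{58}{15}$ ($h = \left(-348\right) \frac{1}{90} = - \frac{58}{15} \approx -3.8667$)
$l = 18$ ($l = \left(1 - 7\right) \left(-3\right) = \left(-6\right) \left(-3\right) = 18$)
$\frac{250662 + \left(l + h\right)^{2}}{-492140 + c} = \frac{250662 + \left(18 - \frac{58}{15}\right)^{2}}{-492140 - 81703} = \frac{250662 + \left(\frac{212}{15}\right)^{2}}{-573843} = \left(250662 + \frac{44944}{225}\right) \left(- \frac{1}{573843}\right) = \frac{56443894}{225} \left(- \frac{1}{573843}\right) = - \frac{56443894}{129114675}$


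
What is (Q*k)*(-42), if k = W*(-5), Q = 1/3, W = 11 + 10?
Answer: 1470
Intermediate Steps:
W = 21
Q = ⅓ ≈ 0.33333
k = -105 (k = 21*(-5) = -105)
(Q*k)*(-42) = ((⅓)*(-105))*(-42) = -35*(-42) = 1470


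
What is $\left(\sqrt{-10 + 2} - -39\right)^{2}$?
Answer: $1513 + 156 i \sqrt{2} \approx 1513.0 + 220.62 i$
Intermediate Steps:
$\left(\sqrt{-10 + 2} - -39\right)^{2} = \left(\sqrt{-8} + 39\right)^{2} = \left(2 i \sqrt{2} + 39\right)^{2} = \left(39 + 2 i \sqrt{2}\right)^{2}$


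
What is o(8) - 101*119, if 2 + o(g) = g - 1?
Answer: -12014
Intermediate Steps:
o(g) = -3 + g (o(g) = -2 + (g - 1) = -2 + (-1 + g) = -3 + g)
o(8) - 101*119 = (-3 + 8) - 101*119 = 5 - 12019 = -12014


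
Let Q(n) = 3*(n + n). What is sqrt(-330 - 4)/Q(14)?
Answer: I*sqrt(334)/84 ≈ 0.21757*I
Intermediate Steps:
Q(n) = 6*n (Q(n) = 3*(2*n) = 6*n)
sqrt(-330 - 4)/Q(14) = sqrt(-330 - 4)/((6*14)) = sqrt(-334)/84 = (I*sqrt(334))*(1/84) = I*sqrt(334)/84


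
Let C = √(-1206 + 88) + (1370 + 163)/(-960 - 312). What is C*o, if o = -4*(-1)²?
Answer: 511/106 - 4*I*√1118 ≈ 4.8208 - 133.75*I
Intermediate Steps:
o = -4 (o = -4*1 = -4)
C = -511/424 + I*√1118 (C = √(-1118) + 1533/(-1272) = I*√1118 + 1533*(-1/1272) = I*√1118 - 511/424 = -511/424 + I*√1118 ≈ -1.2052 + 33.437*I)
C*o = (-511/424 + I*√1118)*(-4) = 511/106 - 4*I*√1118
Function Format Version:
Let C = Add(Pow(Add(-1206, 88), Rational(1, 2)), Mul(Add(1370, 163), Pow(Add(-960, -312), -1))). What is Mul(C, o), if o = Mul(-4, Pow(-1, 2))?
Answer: Add(Rational(511, 106), Mul(-4, I, Pow(1118, Rational(1, 2)))) ≈ Add(4.8208, Mul(-133.75, I))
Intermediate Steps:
o = -4 (o = Mul(-4, 1) = -4)
C = Add(Rational(-511, 424), Mul(I, Pow(1118, Rational(1, 2)))) (C = Add(Pow(-1118, Rational(1, 2)), Mul(1533, Pow(-1272, -1))) = Add(Mul(I, Pow(1118, Rational(1, 2))), Mul(1533, Rational(-1, 1272))) = Add(Mul(I, Pow(1118, Rational(1, 2))), Rational(-511, 424)) = Add(Rational(-511, 424), Mul(I, Pow(1118, Rational(1, 2)))) ≈ Add(-1.2052, Mul(33.437, I)))
Mul(C, o) = Mul(Add(Rational(-511, 424), Mul(I, Pow(1118, Rational(1, 2)))), -4) = Add(Rational(511, 106), Mul(-4, I, Pow(1118, Rational(1, 2))))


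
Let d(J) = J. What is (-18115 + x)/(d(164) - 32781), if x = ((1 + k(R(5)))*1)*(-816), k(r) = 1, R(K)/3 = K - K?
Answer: 1519/2509 ≈ 0.60542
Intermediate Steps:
R(K) = 0 (R(K) = 3*(K - K) = 3*0 = 0)
x = -1632 (x = ((1 + 1)*1)*(-816) = (2*1)*(-816) = 2*(-816) = -1632)
(-18115 + x)/(d(164) - 32781) = (-18115 - 1632)/(164 - 32781) = -19747/(-32617) = -19747*(-1/32617) = 1519/2509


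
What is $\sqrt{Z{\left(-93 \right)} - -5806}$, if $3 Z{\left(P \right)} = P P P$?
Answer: $i \sqrt{262313} \approx 512.17 i$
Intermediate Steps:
$Z{\left(P \right)} = \frac{P^{3}}{3}$ ($Z{\left(P \right)} = \frac{P P P}{3} = \frac{P^{2} P}{3} = \frac{P^{3}}{3}$)
$\sqrt{Z{\left(-93 \right)} - -5806} = \sqrt{\frac{\left(-93\right)^{3}}{3} - -5806} = \sqrt{\frac{1}{3} \left(-804357\right) + \left(5829 - 23\right)} = \sqrt{-268119 + 5806} = \sqrt{-262313} = i \sqrt{262313}$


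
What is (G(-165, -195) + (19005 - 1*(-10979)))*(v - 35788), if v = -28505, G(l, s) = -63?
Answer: -1923710853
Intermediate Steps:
(G(-165, -195) + (19005 - 1*(-10979)))*(v - 35788) = (-63 + (19005 - 1*(-10979)))*(-28505 - 35788) = (-63 + (19005 + 10979))*(-64293) = (-63 + 29984)*(-64293) = 29921*(-64293) = -1923710853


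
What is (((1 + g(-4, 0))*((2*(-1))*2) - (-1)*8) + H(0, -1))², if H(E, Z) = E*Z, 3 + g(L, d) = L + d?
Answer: 1024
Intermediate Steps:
g(L, d) = -3 + L + d (g(L, d) = -3 + (L + d) = -3 + L + d)
(((1 + g(-4, 0))*((2*(-1))*2) - (-1)*8) + H(0, -1))² = (((1 + (-3 - 4 + 0))*((2*(-1))*2) - (-1)*8) + 0*(-1))² = (((1 - 7)*(-2*2) - 1*(-8)) + 0)² = ((-6*(-4) + 8) + 0)² = ((24 + 8) + 0)² = (32 + 0)² = 32² = 1024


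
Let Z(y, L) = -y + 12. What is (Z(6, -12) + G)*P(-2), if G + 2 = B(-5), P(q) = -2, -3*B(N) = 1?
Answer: -22/3 ≈ -7.3333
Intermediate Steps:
Z(y, L) = 12 - y
B(N) = -⅓ (B(N) = -⅓*1 = -⅓)
G = -7/3 (G = -2 - ⅓ = -7/3 ≈ -2.3333)
(Z(6, -12) + G)*P(-2) = ((12 - 1*6) - 7/3)*(-2) = ((12 - 6) - 7/3)*(-2) = (6 - 7/3)*(-2) = (11/3)*(-2) = -22/3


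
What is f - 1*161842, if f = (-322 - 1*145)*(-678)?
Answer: 154784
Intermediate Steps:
f = 316626 (f = (-322 - 145)*(-678) = -467*(-678) = 316626)
f - 1*161842 = 316626 - 1*161842 = 316626 - 161842 = 154784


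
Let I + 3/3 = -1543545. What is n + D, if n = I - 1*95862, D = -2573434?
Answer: -4212842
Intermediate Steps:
I = -1543546 (I = -1 - 1543545 = -1543546)
n = -1639408 (n = -1543546 - 1*95862 = -1543546 - 95862 = -1639408)
n + D = -1639408 - 2573434 = -4212842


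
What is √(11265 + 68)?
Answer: √11333 ≈ 106.46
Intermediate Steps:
√(11265 + 68) = √11333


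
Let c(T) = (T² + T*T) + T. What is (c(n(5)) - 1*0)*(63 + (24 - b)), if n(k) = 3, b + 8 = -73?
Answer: 3528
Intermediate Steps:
b = -81 (b = -8 - 73 = -81)
c(T) = T + 2*T² (c(T) = (T² + T²) + T = 2*T² + T = T + 2*T²)
(c(n(5)) - 1*0)*(63 + (24 - b)) = (3*(1 + 2*3) - 1*0)*(63 + (24 - 1*(-81))) = (3*(1 + 6) + 0)*(63 + (24 + 81)) = (3*7 + 0)*(63 + 105) = (21 + 0)*168 = 21*168 = 3528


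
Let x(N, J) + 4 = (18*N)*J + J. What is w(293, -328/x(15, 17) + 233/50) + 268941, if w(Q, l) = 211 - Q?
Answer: 268859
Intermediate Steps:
x(N, J) = -4 + J + 18*J*N (x(N, J) = -4 + ((18*N)*J + J) = -4 + (18*J*N + J) = -4 + (J + 18*J*N) = -4 + J + 18*J*N)
w(293, -328/x(15, 17) + 233/50) + 268941 = (211 - 1*293) + 268941 = (211 - 293) + 268941 = -82 + 268941 = 268859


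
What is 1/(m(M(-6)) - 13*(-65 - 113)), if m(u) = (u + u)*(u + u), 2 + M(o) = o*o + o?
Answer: 1/5450 ≈ 0.00018349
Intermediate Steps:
M(o) = -2 + o + o² (M(o) = -2 + (o*o + o) = -2 + (o² + o) = -2 + (o + o²) = -2 + o + o²)
m(u) = 4*u² (m(u) = (2*u)*(2*u) = 4*u²)
1/(m(M(-6)) - 13*(-65 - 113)) = 1/(4*(-2 - 6 + (-6)²)² - 13*(-65 - 113)) = 1/(4*(-2 - 6 + 36)² - 13*(-178)) = 1/(4*28² + 2314) = 1/(4*784 + 2314) = 1/(3136 + 2314) = 1/5450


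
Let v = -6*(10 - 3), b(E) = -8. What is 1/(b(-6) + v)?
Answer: -1/50 ≈ -0.020000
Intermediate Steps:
v = -42 (v = -6*7 = -42)
1/(b(-6) + v) = 1/(-8 - 42) = 1/(-50) = -1/50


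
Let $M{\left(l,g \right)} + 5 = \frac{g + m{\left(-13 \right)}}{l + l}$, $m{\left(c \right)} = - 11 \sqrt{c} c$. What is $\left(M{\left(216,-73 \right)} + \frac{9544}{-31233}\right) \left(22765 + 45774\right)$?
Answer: $- \frac{1687574043361}{4497552} + \frac{9801077 i \sqrt{13}}{432} \approx -3.7522 \cdot 10^{5} + 81802.0 i$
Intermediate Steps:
$m{\left(c \right)} = - 11 c^{\frac{3}{2}}$
$M{\left(l,g \right)} = -5 + \frac{g + 143 i \sqrt{13}}{2 l}$ ($M{\left(l,g \right)} = -5 + \frac{g - 11 \left(-13\right)^{\frac{3}{2}}}{l + l} = -5 + \frac{g - 11 \left(- 13 i \sqrt{13}\right)}{2 l} = -5 + \left(g + 143 i \sqrt{13}\right) \frac{1}{2 l} = -5 + \frac{g + 143 i \sqrt{13}}{2 l}$)
$\left(M{\left(216,-73 \right)} + \frac{9544}{-31233}\right) \left(22765 + 45774\right) = \left(\frac{-73 - 2160 + 143 i \sqrt{13}}{2 \cdot 216} + \frac{9544}{-31233}\right) \left(22765 + 45774\right) = \left(\frac{1}{2} \cdot \frac{1}{216} \left(-73 - 2160 + 143 i \sqrt{13}\right) + 9544 \left(- \frac{1}{31233}\right)\right) 68539 = \left(\frac{1}{2} \cdot \frac{1}{216} \left(-2233 + 143 i \sqrt{13}\right) - \frac{9544}{31233}\right) 68539 = \left(\left(- \frac{2233}{432} + \frac{143 i \sqrt{13}}{432}\right) - \frac{9544}{31233}\right) 68539 = \left(- \frac{24622099}{4497552} + \frac{143 i \sqrt{13}}{432}\right) 68539 = - \frac{1687574043361}{4497552} + \frac{9801077 i \sqrt{13}}{432}$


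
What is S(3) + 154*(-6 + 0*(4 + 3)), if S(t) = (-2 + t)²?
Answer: -923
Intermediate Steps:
S(3) + 154*(-6 + 0*(4 + 3)) = (-2 + 3)² + 154*(-6 + 0*(4 + 3)) = 1² + 154*(-6 + 0*7) = 1 + 154*(-6 + 0) = 1 + 154*(-6) = 1 - 924 = -923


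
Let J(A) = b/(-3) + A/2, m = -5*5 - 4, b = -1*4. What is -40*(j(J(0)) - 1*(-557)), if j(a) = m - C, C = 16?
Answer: -20480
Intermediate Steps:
b = -4
m = -29 (m = -25 - 4 = -29)
J(A) = 4/3 + A/2 (J(A) = -4/(-3) + A/2 = -4*(-⅓) + A*(½) = 4/3 + A/2)
j(a) = -45 (j(a) = -29 - 1*16 = -29 - 16 = -45)
-40*(j(J(0)) - 1*(-557)) = -40*(-45 - 1*(-557)) = -40*(-45 + 557) = -40*512 = -20480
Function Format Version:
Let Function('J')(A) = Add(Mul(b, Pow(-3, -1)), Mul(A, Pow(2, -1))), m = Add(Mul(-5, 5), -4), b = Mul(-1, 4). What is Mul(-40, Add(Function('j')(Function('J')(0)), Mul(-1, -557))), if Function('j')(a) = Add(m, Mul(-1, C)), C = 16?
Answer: -20480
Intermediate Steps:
b = -4
m = -29 (m = Add(-25, -4) = -29)
Function('J')(A) = Add(Rational(4, 3), Mul(Rational(1, 2), A)) (Function('J')(A) = Add(Mul(-4, Pow(-3, -1)), Mul(A, Pow(2, -1))) = Add(Mul(-4, Rational(-1, 3)), Mul(A, Rational(1, 2))) = Add(Rational(4, 3), Mul(Rational(1, 2), A)))
Function('j')(a) = -45 (Function('j')(a) = Add(-29, Mul(-1, 16)) = Add(-29, -16) = -45)
Mul(-40, Add(Function('j')(Function('J')(0)), Mul(-1, -557))) = Mul(-40, Add(-45, Mul(-1, -557))) = Mul(-40, Add(-45, 557)) = Mul(-40, 512) = -20480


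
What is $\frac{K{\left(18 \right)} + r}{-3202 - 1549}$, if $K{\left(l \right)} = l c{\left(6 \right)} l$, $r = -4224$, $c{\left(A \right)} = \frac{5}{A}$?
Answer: $\frac{3954}{4751} \approx 0.83225$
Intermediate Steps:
$K{\left(l \right)} = \frac{5 l^{2}}{6}$ ($K{\left(l \right)} = l \frac{5}{6} l = \frac{5 l}{6} l = \frac{5 l^{2}}{6}$)
$\frac{K{\left(18 \right)} + r}{-3202 - 1549} = \frac{\frac{5 \cdot 18^{2}}{6} - 4224}{-3202 - 1549} = \frac{\frac{5}{6} \cdot 324 - 4224}{-4751} = \left(270 - 4224\right) \left(- \frac{1}{4751}\right) = \left(-3954\right) \left(- \frac{1}{4751}\right) = \frac{3954}{4751}$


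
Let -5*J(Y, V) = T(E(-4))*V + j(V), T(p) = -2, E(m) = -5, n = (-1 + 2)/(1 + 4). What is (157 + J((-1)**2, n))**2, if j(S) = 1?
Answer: 15382084/625 ≈ 24611.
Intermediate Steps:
n = 1/5 ≈ 0.20000
J(Y, V) = -1/5 + 2*V/5 (J(Y, V) = -(-2*V + 1)/5 = -(1 - 2*V)/5 = -1/5 + 2*V/5)
(157 + J((-1)**2, n))**2 = (157 + (-1/5 + (2/5)*(1/5)))**2 = (157 + (-1/5 + 2/25))**2 = (157 - 3/25)**2 = (3922/25)**2 = 15382084/625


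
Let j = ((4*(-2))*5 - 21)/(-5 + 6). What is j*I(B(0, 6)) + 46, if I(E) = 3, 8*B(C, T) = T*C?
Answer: -137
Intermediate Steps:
B(C, T) = C*T/8 (B(C, T) = (T*C)/8 = (C*T)/8 = C*T/8)
j = -61 (j = (-8*5 - 21)/1 = (-40 - 21)*1 = -61*1 = -61)
j*I(B(0, 6)) + 46 = -61*3 + 46 = -183 + 46 = -137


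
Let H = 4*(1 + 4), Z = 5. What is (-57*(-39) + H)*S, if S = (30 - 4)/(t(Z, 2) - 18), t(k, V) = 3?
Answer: -58318/15 ≈ -3887.9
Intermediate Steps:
H = 20 (H = 4*5 = 20)
S = -26/15 (S = (30 - 4)/(3 - 18) = 26/(-15) = 26*(-1/15) = -26/15 ≈ -1.7333)
(-57*(-39) + H)*S = (-57*(-39) + 20)*(-26/15) = (2223 + 20)*(-26/15) = 2243*(-26/15) = -58318/15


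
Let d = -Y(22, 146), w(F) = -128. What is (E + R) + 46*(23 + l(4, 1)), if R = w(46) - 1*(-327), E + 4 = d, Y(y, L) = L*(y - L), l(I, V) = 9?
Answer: 19771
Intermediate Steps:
d = 18104 (d = -146*(22 - 1*146) = -146*(22 - 146) = -146*(-124) = -1*(-18104) = 18104)
E = 18100 (E = -4 + 18104 = 18100)
R = 199 (R = -128 - 1*(-327) = -128 + 327 = 199)
(E + R) + 46*(23 + l(4, 1)) = (18100 + 199) + 46*(23 + 9) = 18299 + 46*32 = 18299 + 1472 = 19771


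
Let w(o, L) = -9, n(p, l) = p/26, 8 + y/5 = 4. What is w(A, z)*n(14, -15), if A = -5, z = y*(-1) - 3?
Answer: -63/13 ≈ -4.8462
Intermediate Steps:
y = -20 (y = -40 + 5*4 = -40 + 20 = -20)
n(p, l) = p/26 (n(p, l) = p*(1/26) = p/26)
z = 17 (z = -20*(-1) - 3 = 20 - 3 = 17)
w(A, z)*n(14, -15) = -9*14/26 = -9*7/13 = -63/13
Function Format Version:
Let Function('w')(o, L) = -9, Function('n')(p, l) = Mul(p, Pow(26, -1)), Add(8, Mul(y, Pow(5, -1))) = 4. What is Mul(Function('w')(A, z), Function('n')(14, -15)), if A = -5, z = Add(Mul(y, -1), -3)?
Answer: Rational(-63, 13) ≈ -4.8462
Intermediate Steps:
y = -20 (y = Add(-40, Mul(5, 4)) = Add(-40, 20) = -20)
Function('n')(p, l) = Mul(Rational(1, 26), p) (Function('n')(p, l) = Mul(p, Rational(1, 26)) = Mul(Rational(1, 26), p))
z = 17 (z = Add(Mul(-20, -1), -3) = Add(20, -3) = 17)
Mul(Function('w')(A, z), Function('n')(14, -15)) = Mul(-9, Mul(Rational(1, 26), 14)) = Mul(-9, Rational(7, 13)) = Rational(-63, 13)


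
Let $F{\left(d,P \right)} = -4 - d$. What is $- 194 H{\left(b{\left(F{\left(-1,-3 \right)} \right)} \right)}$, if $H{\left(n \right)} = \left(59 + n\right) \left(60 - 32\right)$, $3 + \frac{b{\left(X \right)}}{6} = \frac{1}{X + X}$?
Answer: $-217280$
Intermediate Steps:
$b{\left(X \right)} = -18 + \frac{3}{X}$ ($b{\left(X \right)} = -18 + \frac{6}{X + X} = -18 + \frac{6}{2 X} = -18 + 6 \frac{1}{2 X} = -18 + \frac{3}{X}$)
$H{\left(n \right)} = 1652 + 28 n$ ($H{\left(n \right)} = \left(59 + n\right) 28 = 1652 + 28 n$)
$- 194 H{\left(b{\left(F{\left(-1,-3 \right)} \right)} \right)} = - 194 \left(1652 + 28 \left(-18 + \frac{3}{-4 - -1}\right)\right) = - 194 \left(1652 + 28 \left(-18 + \frac{3}{-4 + 1}\right)\right) = - 194 \left(1652 + 28 \left(-18 + \frac{3}{-3}\right)\right) = - 194 \left(1652 + 28 \left(-18 + 3 \left(- \frac{1}{3}\right)\right)\right) = - 194 \left(1652 + 28 \left(-18 - 1\right)\right) = - 194 \left(1652 + 28 \left(-19\right)\right) = - 194 \left(1652 - 532\right) = \left(-194\right) 1120 = -217280$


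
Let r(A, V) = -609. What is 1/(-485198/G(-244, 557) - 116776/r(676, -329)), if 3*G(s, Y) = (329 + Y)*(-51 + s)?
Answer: 79587165/15704099933 ≈ 0.0050679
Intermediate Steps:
G(s, Y) = (-51 + s)*(329 + Y)/3 (G(s, Y) = ((329 + Y)*(-51 + s))/3 = ((-51 + s)*(329 + Y))/3 = (-51 + s)*(329 + Y)/3)
1/(-485198/G(-244, 557) - 116776/r(676, -329)) = 1/(-485198/(-5593 - 17*557 + (329/3)*(-244) + (⅓)*557*(-244)) - 116776/(-609)) = 1/(-485198/(-5593 - 9469 - 80276/3 - 135908/3) - 116776*(-1/609)) = 1/(-485198/(-261370/3) + 116776/609) = 1/(-485198*(-3/261370) + 116776/609) = 1/(727797/130685 + 116776/609) = 1/(15704099933/79587165) = 79587165/15704099933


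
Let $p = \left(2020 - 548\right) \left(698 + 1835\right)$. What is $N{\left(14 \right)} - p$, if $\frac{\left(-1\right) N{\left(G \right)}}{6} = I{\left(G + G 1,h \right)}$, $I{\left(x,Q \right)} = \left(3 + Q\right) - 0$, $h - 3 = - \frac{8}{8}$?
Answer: $-3728606$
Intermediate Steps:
$h = 2$ ($h = 3 - \frac{8}{8} = 3 - 1 = 2$)
$I{\left(x,Q \right)} = 3 + Q$ ($I{\left(x,Q \right)} = \left(3 + Q\right) + 0 = 3 + Q$)
$N{\left(G \right)} = -30$ ($N{\left(G \right)} = - 6 \left(3 + 2\right) = \left(-6\right) 5 = -30$)
$p = 3728576$ ($p = 1472 \cdot 2533 = 3728576$)
$N{\left(14 \right)} - p = -30 - 3728576 = -3728606$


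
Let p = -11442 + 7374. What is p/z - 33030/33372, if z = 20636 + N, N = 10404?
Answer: -8062559/7193520 ≈ -1.1208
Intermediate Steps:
p = -4068
z = 31040 (z = 20636 + 10404 = 31040)
p/z - 33030/33372 = -4068/31040 - 33030/33372 = -4068*1/31040 - 33030*1/33372 = -1017/7760 - 1835/1854 = -8062559/7193520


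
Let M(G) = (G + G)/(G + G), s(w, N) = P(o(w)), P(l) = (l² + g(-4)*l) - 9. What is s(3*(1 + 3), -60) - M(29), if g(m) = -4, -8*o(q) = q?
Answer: -7/4 ≈ -1.7500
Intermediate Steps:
o(q) = -q/8
P(l) = -9 + l² - 4*l (P(l) = (l² - 4*l) - 9 = -9 + l² - 4*l)
s(w, N) = -9 + w/2 + w²/64 (s(w, N) = -9 + (-w/8)² - (-1)*w/2 = -9 + w²/64 + w/2 = -9 + w/2 + w²/64)
M(G) = 1 (M(G) = (2*G)/((2*G)) = (2*G)*(1/(2*G)) = 1)
s(3*(1 + 3), -60) - M(29) = (-9 + (3*(1 + 3))/2 + (3*(1 + 3))²/64) - 1*1 = (-9 + (3*4)/2 + (3*4)²/64) - 1 = (-9 + (½)*12 + (1/64)*12²) - 1 = (-9 + 6 + (1/64)*144) - 1 = (-9 + 6 + 9/4) - 1 = -¾ - 1 = -7/4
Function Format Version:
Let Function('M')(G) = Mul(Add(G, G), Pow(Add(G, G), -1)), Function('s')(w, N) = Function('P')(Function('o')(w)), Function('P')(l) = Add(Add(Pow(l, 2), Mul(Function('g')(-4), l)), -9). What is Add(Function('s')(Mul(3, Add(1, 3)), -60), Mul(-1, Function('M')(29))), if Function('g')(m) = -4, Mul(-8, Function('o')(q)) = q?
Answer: Rational(-7, 4) ≈ -1.7500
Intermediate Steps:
Function('o')(q) = Mul(Rational(-1, 8), q)
Function('P')(l) = Add(-9, Pow(l, 2), Mul(-4, l)) (Function('P')(l) = Add(Add(Pow(l, 2), Mul(-4, l)), -9) = Add(-9, Pow(l, 2), Mul(-4, l)))
Function('s')(w, N) = Add(-9, Mul(Rational(1, 2), w), Mul(Rational(1, 64), Pow(w, 2))) (Function('s')(w, N) = Add(-9, Pow(Mul(Rational(-1, 8), w), 2), Mul(-4, Mul(Rational(-1, 8), w))) = Add(-9, Mul(Rational(1, 64), Pow(w, 2)), Mul(Rational(1, 2), w)) = Add(-9, Mul(Rational(1, 2), w), Mul(Rational(1, 64), Pow(w, 2))))
Function('M')(G) = 1 (Function('M')(G) = Mul(Mul(2, G), Pow(Mul(2, G), -1)) = Mul(Mul(2, G), Mul(Rational(1, 2), Pow(G, -1))) = 1)
Add(Function('s')(Mul(3, Add(1, 3)), -60), Mul(-1, Function('M')(29))) = Add(Add(-9, Mul(Rational(1, 2), Mul(3, Add(1, 3))), Mul(Rational(1, 64), Pow(Mul(3, Add(1, 3)), 2))), Mul(-1, 1)) = Add(Add(-9, Mul(Rational(1, 2), Mul(3, 4)), Mul(Rational(1, 64), Pow(Mul(3, 4), 2))), -1) = Add(Add(-9, Mul(Rational(1, 2), 12), Mul(Rational(1, 64), Pow(12, 2))), -1) = Add(Add(-9, 6, Mul(Rational(1, 64), 144)), -1) = Add(Add(-9, 6, Rational(9, 4)), -1) = Add(Rational(-3, 4), -1) = Rational(-7, 4)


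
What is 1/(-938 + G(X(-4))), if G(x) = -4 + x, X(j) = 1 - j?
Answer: -1/937 ≈ -0.0010672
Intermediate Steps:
1/(-938 + G(X(-4))) = 1/(-938 + (-4 + (1 - 1*(-4)))) = 1/(-938 + (-4 + (1 + 4))) = 1/(-938 + (-4 + 5)) = 1/(-938 + 1) = 1/(-937) = -1/937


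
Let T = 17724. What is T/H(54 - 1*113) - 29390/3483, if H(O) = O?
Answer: -63466702/205497 ≈ -308.84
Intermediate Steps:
T/H(54 - 1*113) - 29390/3483 = 17724/(54 - 1*113) - 29390/3483 = 17724/(54 - 113) - 29390*1/3483 = 17724/(-59) - 29390/3483 = 17724*(-1/59) - 29390/3483 = -17724/59 - 29390/3483 = -63466702/205497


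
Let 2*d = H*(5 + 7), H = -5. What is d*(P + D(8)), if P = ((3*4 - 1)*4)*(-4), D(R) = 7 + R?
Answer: 4830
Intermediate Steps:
d = -30 (d = (-5*(5 + 7))/2 = (-5*12)/2 = (½)*(-60) = -30)
P = -176 (P = ((12 - 1)*4)*(-4) = (11*4)*(-4) = 44*(-4) = -176)
d*(P + D(8)) = -30*(-176 + (7 + 8)) = -30*(-176 + 15) = -30*(-161) = 4830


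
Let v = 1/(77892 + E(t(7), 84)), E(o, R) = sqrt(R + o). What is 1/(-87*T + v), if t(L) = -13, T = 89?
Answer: -46978047622707/363751022139502546 + sqrt(71)/363751022139502546 ≈ -0.00012915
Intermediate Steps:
v = 1/(77892 + sqrt(71)) (v = 1/(77892 + sqrt(84 - 13)) = 1/(77892 + sqrt(71)) ≈ 1.2837e-5)
1/(-87*T + v) = 1/(-87*89 + (77892/6067163593 - sqrt(71)/6067163593)) = 1/(-7743 + (77892/6067163593 - sqrt(71)/6067163593)) = 1/(-46978047622707/6067163593 - sqrt(71)/6067163593)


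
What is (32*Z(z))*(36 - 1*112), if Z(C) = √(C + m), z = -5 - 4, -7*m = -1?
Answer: -2432*I*√434/7 ≈ -7237.9*I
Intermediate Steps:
m = ⅐ (m = -⅐*(-1) = ⅐ ≈ 0.14286)
z = -9
Z(C) = √(⅐ + C) (Z(C) = √(C + ⅐) = √(⅐ + C))
(32*Z(z))*(36 - 1*112) = (32*(√(7 + 49*(-9))/7))*(36 - 1*112) = (32*(√(7 - 441)/7))*(36 - 112) = (32*(√(-434)/7))*(-76) = (32*((I*√434)/7))*(-76) = (32*(I*√434/7))*(-76) = (32*I*√434/7)*(-76) = -2432*I*√434/7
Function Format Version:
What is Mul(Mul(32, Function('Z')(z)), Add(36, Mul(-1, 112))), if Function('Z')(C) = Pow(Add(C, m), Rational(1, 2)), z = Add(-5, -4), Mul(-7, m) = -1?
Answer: Mul(Rational(-2432, 7), I, Pow(434, Rational(1, 2))) ≈ Mul(-7237.9, I)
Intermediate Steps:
m = Rational(1, 7) (m = Mul(Rational(-1, 7), -1) = Rational(1, 7) ≈ 0.14286)
z = -9
Function('Z')(C) = Pow(Add(Rational(1, 7), C), Rational(1, 2)) (Function('Z')(C) = Pow(Add(C, Rational(1, 7)), Rational(1, 2)) = Pow(Add(Rational(1, 7), C), Rational(1, 2)))
Mul(Mul(32, Function('Z')(z)), Add(36, Mul(-1, 112))) = Mul(Mul(32, Mul(Rational(1, 7), Pow(Add(7, Mul(49, -9)), Rational(1, 2)))), Add(36, Mul(-1, 112))) = Mul(Mul(32, Mul(Rational(1, 7), Pow(Add(7, -441), Rational(1, 2)))), Add(36, -112)) = Mul(Mul(32, Mul(Rational(1, 7), Pow(-434, Rational(1, 2)))), -76) = Mul(Mul(32, Mul(Rational(1, 7), Mul(I, Pow(434, Rational(1, 2))))), -76) = Mul(Mul(32, Mul(Rational(1, 7), I, Pow(434, Rational(1, 2)))), -76) = Mul(Mul(Rational(32, 7), I, Pow(434, Rational(1, 2))), -76) = Mul(Rational(-2432, 7), I, Pow(434, Rational(1, 2)))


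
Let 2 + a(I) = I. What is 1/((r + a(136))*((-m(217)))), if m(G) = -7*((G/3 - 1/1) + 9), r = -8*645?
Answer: -3/8478862 ≈ -3.5382e-7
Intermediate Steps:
r = -5160
a(I) = -2 + I
m(G) = -56 - 7*G/3 (m(G) = -7*((G*(⅓) - 1*1) + 9) = -7*((G/3 - 1) + 9) = -7*((-1 + G/3) + 9) = -7*(8 + G/3) = -56 - 7*G/3)
1/((r + a(136))*((-m(217)))) = 1/((-5160 + (-2 + 136))*((-(-56 - 7/3*217)))) = 1/((-5160 + 134)*((-(-56 - 1519/3)))) = 1/((-5026)*((-1*(-1687/3)))) = -1/(5026*1687/3) = -1/5026*3/1687 = -3/8478862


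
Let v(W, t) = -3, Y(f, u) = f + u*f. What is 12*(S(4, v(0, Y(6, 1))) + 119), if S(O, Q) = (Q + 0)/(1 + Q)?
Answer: 1446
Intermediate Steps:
Y(f, u) = f + f*u
S(O, Q) = Q/(1 + Q)
12*(S(4, v(0, Y(6, 1))) + 119) = 12*(-3/(1 - 3) + 119) = 12*(-3/(-2) + 119) = 12*(-3*(-½) + 119) = 12*(3/2 + 119) = 12*(241/2) = 1446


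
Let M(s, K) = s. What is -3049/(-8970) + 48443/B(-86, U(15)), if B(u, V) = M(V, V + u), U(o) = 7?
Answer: 434555053/62790 ≈ 6920.8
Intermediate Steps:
B(u, V) = V
-3049/(-8970) + 48443/B(-86, U(15)) = -3049/(-8970) + 48443/7 = -3049*(-1/8970) + 48443*(1/7) = 3049/8970 + 48443/7 = 434555053/62790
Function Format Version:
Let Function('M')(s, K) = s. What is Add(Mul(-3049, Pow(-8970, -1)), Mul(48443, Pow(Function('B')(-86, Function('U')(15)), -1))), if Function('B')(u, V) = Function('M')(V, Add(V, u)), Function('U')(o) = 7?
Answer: Rational(434555053, 62790) ≈ 6920.8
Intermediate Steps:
Function('B')(u, V) = V
Add(Mul(-3049, Pow(-8970, -1)), Mul(48443, Pow(Function('B')(-86, Function('U')(15)), -1))) = Add(Mul(-3049, Pow(-8970, -1)), Mul(48443, Pow(7, -1))) = Add(Mul(-3049, Rational(-1, 8970)), Mul(48443, Rational(1, 7))) = Add(Rational(3049, 8970), Rational(48443, 7)) = Rational(434555053, 62790)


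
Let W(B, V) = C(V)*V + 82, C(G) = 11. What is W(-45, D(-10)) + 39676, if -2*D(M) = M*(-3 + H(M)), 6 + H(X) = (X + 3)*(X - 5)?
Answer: 45038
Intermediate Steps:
H(X) = -6 + (-5 + X)*(3 + X) (H(X) = -6 + (X + 3)*(X - 5) = -6 + (3 + X)*(-5 + X) = -6 + (-5 + X)*(3 + X))
D(M) = -M*(-24 + M**2 - 2*M)/2 (D(M) = -M*(-3 + (-21 + M**2 - 2*M))/2 = -M*(-24 + M**2 - 2*M)/2)
W(B, V) = 82 + 11*V (W(B, V) = 11*V + 82 = 82 + 11*V)
W(-45, D(-10)) + 39676 = (82 + 11*((1/2)*(-10)*(24 - 1*(-10)**2 + 2*(-10)))) + 39676 = (82 + 11*((1/2)*(-10)*(24 - 1*100 - 20))) + 39676 = (82 + 11*((1/2)*(-10)*(24 - 100 - 20))) + 39676 = (82 + 11*((1/2)*(-10)*(-96))) + 39676 = (82 + 11*480) + 39676 = (82 + 5280) + 39676 = 5362 + 39676 = 45038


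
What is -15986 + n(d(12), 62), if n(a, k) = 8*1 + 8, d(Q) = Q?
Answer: -15970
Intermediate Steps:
n(a, k) = 16 (n(a, k) = 8 + 8 = 16)
-15986 + n(d(12), 62) = -15986 + 16 = -15970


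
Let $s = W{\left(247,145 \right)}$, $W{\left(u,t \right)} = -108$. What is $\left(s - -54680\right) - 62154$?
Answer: $-7582$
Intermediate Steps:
$s = -108$
$\left(s - -54680\right) - 62154 = \left(-108 - -54680\right) - 62154 = \left(-108 + 54680\right) - 62154 = 54572 - 62154 = -7582$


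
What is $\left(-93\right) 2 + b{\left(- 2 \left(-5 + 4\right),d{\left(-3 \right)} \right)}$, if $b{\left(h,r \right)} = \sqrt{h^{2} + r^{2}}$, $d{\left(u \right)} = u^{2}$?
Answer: $-186 + \sqrt{85} \approx -176.78$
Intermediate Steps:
$\left(-93\right) 2 + b{\left(- 2 \left(-5 + 4\right),d{\left(-3 \right)} \right)} = \left(-93\right) 2 + \sqrt{\left(- 2 \left(-5 + 4\right)\right)^{2} + \left(\left(-3\right)^{2}\right)^{2}} = -186 + \sqrt{\left(\left(-2\right) \left(-1\right)\right)^{2} + 9^{2}} = -186 + \sqrt{2^{2} + 81} = -186 + \sqrt{4 + 81} = -186 + \sqrt{85}$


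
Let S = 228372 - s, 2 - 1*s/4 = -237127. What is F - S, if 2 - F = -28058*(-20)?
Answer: 158986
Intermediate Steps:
s = 948516 (s = 8 - 4*(-237127) = 8 + 948508 = 948516)
F = -561158 (F = 2 - (-28058)*(-20) = 2 - 1*561160 = 2 - 561160 = -561158)
S = -720144 (S = 228372 - 1*948516 = 228372 - 948516 = -720144)
F - S = -561158 - 1*(-720144) = -561158 + 720144 = 158986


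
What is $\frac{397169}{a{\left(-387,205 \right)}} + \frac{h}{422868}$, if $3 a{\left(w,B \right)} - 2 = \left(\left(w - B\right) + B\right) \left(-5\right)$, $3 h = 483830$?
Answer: $\frac{756243862469}{1228642974} \approx 615.51$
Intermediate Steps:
$h = \frac{483830}{3}$ ($h = \frac{1}{3} \cdot 483830 = \frac{483830}{3} \approx 1.6128 \cdot 10^{5}$)
$a{\left(w,B \right)} = \frac{2}{3} - \frac{5 w}{3}$ ($a{\left(w,B \right)} = \frac{2}{3} + \frac{\left(\left(w - B\right) + B\right) \left(-5\right)}{3} = \frac{2}{3} + \frac{w \left(-5\right)}{3} = \frac{2}{3} + \frac{\left(-5\right) w}{3} = \frac{2}{3} - \frac{5 w}{3}$)
$\frac{397169}{a{\left(-387,205 \right)}} + \frac{h}{422868} = \frac{397169}{\frac{2}{3} - -645} + \frac{483830}{3 \cdot 422868} = \frac{397169}{\frac{2}{3} + 645} + \frac{483830}{3} \cdot \frac{1}{422868} = \frac{397169}{\frac{1937}{3}} + \frac{241915}{634302} = 397169 \cdot \frac{3}{1937} + \frac{241915}{634302} = \frac{1191507}{1937} + \frac{241915}{634302} = \frac{756243862469}{1228642974}$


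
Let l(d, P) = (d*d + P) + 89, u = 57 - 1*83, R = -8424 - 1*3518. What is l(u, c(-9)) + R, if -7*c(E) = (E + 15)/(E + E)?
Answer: -234716/21 ≈ -11177.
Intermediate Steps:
c(E) = -(15 + E)/(14*E) (c(E) = -(E + 15)/(7*(E + E)) = -(15 + E)/(7*(2*E)) = -(15 + E)*1/(2*E)/7 = -(15 + E)/(14*E))
R = -11942 (R = -8424 - 3518 = -11942)
u = -26 (u = 57 - 83 = -26)
l(d, P) = 89 + P + d² (l(d, P) = (d² + P) + 89 = (P + d²) + 89 = 89 + P + d²)
l(u, c(-9)) + R = (89 + (1/14)*(-15 - 1*(-9))/(-9) + (-26)²) - 11942 = (89 + (1/14)*(-⅑)*(-15 + 9) + 676) - 11942 = (89 + (1/14)*(-⅑)*(-6) + 676) - 11942 = (89 + 1/21 + 676) - 11942 = 16066/21 - 11942 = -234716/21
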